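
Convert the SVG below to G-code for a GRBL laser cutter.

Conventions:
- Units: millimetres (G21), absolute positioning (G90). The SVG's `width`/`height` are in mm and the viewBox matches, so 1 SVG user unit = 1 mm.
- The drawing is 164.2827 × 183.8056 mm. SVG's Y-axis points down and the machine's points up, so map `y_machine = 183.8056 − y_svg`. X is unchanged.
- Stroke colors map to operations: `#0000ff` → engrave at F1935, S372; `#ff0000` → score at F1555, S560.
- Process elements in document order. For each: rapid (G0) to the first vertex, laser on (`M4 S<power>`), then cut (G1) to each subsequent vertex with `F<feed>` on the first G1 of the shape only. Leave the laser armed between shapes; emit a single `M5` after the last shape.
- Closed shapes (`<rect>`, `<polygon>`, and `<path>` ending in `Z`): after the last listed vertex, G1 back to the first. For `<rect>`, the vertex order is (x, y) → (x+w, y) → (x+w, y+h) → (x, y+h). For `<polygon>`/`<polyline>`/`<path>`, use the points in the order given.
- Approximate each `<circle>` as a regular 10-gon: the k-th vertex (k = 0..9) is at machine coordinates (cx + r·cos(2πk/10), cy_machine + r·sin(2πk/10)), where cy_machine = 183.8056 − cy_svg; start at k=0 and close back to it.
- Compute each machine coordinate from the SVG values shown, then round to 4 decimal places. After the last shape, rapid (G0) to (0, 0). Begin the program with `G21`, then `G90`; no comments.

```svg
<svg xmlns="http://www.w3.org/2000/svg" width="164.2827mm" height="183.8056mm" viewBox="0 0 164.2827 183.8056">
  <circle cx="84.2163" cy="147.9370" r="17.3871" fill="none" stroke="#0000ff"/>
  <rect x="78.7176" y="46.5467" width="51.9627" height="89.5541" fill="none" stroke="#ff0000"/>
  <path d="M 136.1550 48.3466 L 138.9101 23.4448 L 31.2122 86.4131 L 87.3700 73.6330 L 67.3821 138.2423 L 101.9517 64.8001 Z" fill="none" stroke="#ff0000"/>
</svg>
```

viewBox `0 0 164.2827 183.8056` with mm width/height → 1 unit = 1 mm. Flip: y_m = 183.8056 − y_svg.

**Shape 1** — `<circle>` circle, stroke `#0000ff` → engrave (S372, F1935). Machine vertices: (101.6034,35.8686) → (98.2828,46.0885) → (89.5892,52.4047) → (78.8434,52.4047) → (70.1498,46.0885) → (66.8292,35.8686) → (70.1498,25.6487) → (78.8434,19.3325) → (89.5892,19.3325) → (98.2828,25.6487) → (101.6034,35.8686). Closed: final G1 returns to the first vertex.

**Shape 2** — `<rect>` rectangle, stroke `#ff0000` → score (S560, F1555). Machine vertices: (78.7176,137.2589) → (130.6803,137.2589) → (130.6803,47.7048) → (78.7176,47.7048) → (78.7176,137.2589). Closed: final G1 returns to the first vertex.

**Shape 3** — `<path>` closed polygon, stroke `#ff0000` → score (S560, F1555). Machine vertices: (136.1550,135.4590) → (138.9101,160.3608) → (31.2122,97.3925) → (87.3700,110.1726) → (67.3821,45.5633) → (101.9517,119.0055) → (136.1550,135.4590). Closed: final G1 returns to the first vertex.

G21
G90
G0 X101.6034 Y35.8686
M4 S372
G1 X98.2828 Y46.0885 F1935
G1 X89.5892 Y52.4047
G1 X78.8434 Y52.4047
G1 X70.1498 Y46.0885
G1 X66.8292 Y35.8686
G1 X70.1498 Y25.6487
G1 X78.8434 Y19.3325
G1 X89.5892 Y19.3325
G1 X98.2828 Y25.6487
G1 X101.6034 Y35.8686
G0 X78.7176 Y137.2589
M4 S560
G1 X130.6803 Y137.2589 F1555
G1 X130.6803 Y47.7048
G1 X78.7176 Y47.7048
G1 X78.7176 Y137.2589
G0 X136.1550 Y135.4590
M4 S560
G1 X138.9101 Y160.3608 F1555
G1 X31.2122 Y97.3925
G1 X87.3700 Y110.1726
G1 X67.3821 Y45.5633
G1 X101.9517 Y119.0055
G1 X136.1550 Y135.4590
M5
G0 X0.0000 Y0.0000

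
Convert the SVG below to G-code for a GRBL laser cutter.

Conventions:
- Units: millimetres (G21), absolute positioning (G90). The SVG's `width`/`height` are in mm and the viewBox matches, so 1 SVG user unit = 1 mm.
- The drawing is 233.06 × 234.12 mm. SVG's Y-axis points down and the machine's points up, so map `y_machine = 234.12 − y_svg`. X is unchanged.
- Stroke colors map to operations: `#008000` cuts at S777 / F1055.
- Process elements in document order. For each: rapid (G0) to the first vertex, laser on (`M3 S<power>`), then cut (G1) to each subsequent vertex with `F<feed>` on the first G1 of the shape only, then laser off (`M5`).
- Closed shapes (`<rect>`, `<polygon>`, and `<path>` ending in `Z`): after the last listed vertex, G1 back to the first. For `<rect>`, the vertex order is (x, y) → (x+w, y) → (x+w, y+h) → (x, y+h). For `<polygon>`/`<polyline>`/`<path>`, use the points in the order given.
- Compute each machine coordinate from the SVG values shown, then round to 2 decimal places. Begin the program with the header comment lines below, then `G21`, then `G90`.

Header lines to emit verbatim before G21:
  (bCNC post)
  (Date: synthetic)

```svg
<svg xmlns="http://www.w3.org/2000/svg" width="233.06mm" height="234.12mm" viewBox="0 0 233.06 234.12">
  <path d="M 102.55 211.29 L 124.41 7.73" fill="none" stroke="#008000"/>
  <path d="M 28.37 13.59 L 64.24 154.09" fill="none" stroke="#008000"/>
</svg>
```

viewBox `0 0 233.06 234.12` with mm width/height → 1 unit = 1 mm. Flip: y_m = 234.12 − y_svg.

**Shape 1** — `<path>` line segment, stroke `#008000` → cut (S777, F1055). Machine vertices: (102.55,22.83) → (124.41,226.39). Open path.

**Shape 2** — `<path>` line segment, stroke `#008000` → cut (S777, F1055). Machine vertices: (28.37,220.53) → (64.24,80.03). Open path.

(bCNC post)
(Date: synthetic)
G21
G90
G0 X102.55 Y22.83
M3 S777
G1 X124.41 Y226.39 F1055
M5
G0 X28.37 Y220.53
M3 S777
G1 X64.24 Y80.03 F1055
M5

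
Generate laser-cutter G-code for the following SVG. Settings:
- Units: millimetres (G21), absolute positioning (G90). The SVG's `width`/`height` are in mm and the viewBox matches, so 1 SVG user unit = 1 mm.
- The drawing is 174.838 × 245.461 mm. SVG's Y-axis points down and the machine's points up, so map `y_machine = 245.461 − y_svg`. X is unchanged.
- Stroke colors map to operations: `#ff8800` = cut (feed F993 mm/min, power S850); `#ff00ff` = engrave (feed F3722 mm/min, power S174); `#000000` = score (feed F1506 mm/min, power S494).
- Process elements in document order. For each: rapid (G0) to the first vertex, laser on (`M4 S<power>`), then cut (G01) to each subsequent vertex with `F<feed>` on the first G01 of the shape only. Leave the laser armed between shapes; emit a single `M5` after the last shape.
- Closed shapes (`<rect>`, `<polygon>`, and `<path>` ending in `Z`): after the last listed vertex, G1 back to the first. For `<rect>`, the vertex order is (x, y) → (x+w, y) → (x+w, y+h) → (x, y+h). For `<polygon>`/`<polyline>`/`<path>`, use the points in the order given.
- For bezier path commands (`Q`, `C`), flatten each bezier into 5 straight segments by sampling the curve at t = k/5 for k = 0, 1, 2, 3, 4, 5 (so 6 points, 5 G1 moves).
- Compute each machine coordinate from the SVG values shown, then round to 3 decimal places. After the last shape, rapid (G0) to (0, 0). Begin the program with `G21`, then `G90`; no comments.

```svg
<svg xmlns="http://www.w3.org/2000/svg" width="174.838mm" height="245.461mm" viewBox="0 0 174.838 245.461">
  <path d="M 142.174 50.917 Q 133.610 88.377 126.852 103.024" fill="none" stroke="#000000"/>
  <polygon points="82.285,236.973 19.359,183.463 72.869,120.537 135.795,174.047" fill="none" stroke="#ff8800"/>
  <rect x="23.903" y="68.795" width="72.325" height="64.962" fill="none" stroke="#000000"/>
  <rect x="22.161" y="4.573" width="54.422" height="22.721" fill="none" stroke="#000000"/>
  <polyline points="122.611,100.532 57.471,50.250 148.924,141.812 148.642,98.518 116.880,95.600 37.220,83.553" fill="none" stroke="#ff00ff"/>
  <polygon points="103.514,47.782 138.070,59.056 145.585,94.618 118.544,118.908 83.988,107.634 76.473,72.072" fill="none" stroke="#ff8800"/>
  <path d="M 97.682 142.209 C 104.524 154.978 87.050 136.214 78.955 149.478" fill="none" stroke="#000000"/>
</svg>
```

G21
G90
G0 X142.174 Y194.544
M4 S494
G01 X138.821 Y180.473 F1506
G01 X135.612 Y168.226
G01 X132.547 Y157.805
G01 X129.627 Y149.208
G01 X126.852 Y142.437
G0 X82.285 Y8.488
M4 S850
G01 X19.359 Y61.998 F993
G01 X72.869 Y124.924
G01 X135.795 Y71.414
G01 X82.285 Y8.488
G0 X23.903 Y176.666
M4 S494
G01 X96.228 Y176.666 F1506
G01 X96.228 Y111.704
G01 X23.903 Y111.704
G01 X23.903 Y176.666
G0 X22.161 Y240.888
M4 S494
G01 X76.583 Y240.888 F1506
G01 X76.583 Y218.167
G01 X22.161 Y218.167
G01 X22.161 Y240.888
G0 X122.611 Y144.929
M4 S174
G01 X57.471 Y195.211 F3722
G01 X148.924 Y103.649
G01 X148.642 Y146.943
G01 X116.880 Y149.861
G01 X37.220 Y161.908
G0 X103.514 Y197.679
M4 S850
G01 X138.070 Y186.405 F993
G01 X145.585 Y150.843
G01 X118.544 Y126.553
G01 X83.988 Y137.827
G01 X76.473 Y173.389
G01 X103.514 Y197.679
G0 X97.682 Y103.252
M4 S494
G01 X99.139 Y98.866 F1506
G01 X96.377 Y98.997
G01 X91.014 Y100.594
G01 X84.668 Y100.607
G01 X78.955 Y95.983
M5
G0 X0.000 Y0.000

Since the viewBox matches the mm dimensions, user units are millimetres directly. The only transform is the Y-flip y_m = 245.461 − y_svg.

Shape 1 is a quadratic bezier drawn with `<path>`. Its stroke #000000 means score at S494, F1506. After flipping Y the toolpath is (142.174,194.544) → (138.821,180.473) → (135.612,168.226) → (132.547,157.805) → (129.627,149.208) → (126.852,142.437).

Shape 2 is a regular polygon drawn with `<polygon>`. Its stroke #ff8800 means cut at S850, F993. After flipping Y the toolpath is (82.285,8.488) → (19.359,61.998) → (72.869,124.924) → (135.795,71.414) → (82.285,8.488), returning to the start.

Shape 3 is a rectangle drawn with `<rect>`. Its stroke #000000 means score at S494, F1506. After flipping Y the toolpath is (23.903,176.666) → (96.228,176.666) → (96.228,111.704) → (23.903,111.704) → (23.903,176.666), returning to the start.

Shape 4 is a rectangle drawn with `<rect>`. Its stroke #000000 means score at S494, F1506. After flipping Y the toolpath is (22.161,240.888) → (76.583,240.888) → (76.583,218.167) → (22.161,218.167) → (22.161,240.888), returning to the start.

Shape 5 is a open polyline drawn with `<polyline>`. Its stroke #ff00ff means engrave at S174, F3722. After flipping Y the toolpath is (122.611,144.929) → (57.471,195.211) → (148.924,103.649) → (148.642,146.943) → (116.880,149.861) → (37.220,161.908).

Shape 6 is a regular polygon drawn with `<polygon>`. Its stroke #ff8800 means cut at S850, F993. After flipping Y the toolpath is (103.514,197.679) → (138.070,186.405) → (145.585,150.843) → (118.544,126.553) → (83.988,137.827) → (76.473,173.389) → (103.514,197.679), returning to the start.

Shape 7 is a cubic bezier drawn with `<path>`. Its stroke #000000 means score at S494, F1506. After flipping Y the toolpath is (97.682,103.252) → (99.139,98.866) → (96.377,98.997) → (91.014,100.594) → (84.668,100.607) → (78.955,95.983).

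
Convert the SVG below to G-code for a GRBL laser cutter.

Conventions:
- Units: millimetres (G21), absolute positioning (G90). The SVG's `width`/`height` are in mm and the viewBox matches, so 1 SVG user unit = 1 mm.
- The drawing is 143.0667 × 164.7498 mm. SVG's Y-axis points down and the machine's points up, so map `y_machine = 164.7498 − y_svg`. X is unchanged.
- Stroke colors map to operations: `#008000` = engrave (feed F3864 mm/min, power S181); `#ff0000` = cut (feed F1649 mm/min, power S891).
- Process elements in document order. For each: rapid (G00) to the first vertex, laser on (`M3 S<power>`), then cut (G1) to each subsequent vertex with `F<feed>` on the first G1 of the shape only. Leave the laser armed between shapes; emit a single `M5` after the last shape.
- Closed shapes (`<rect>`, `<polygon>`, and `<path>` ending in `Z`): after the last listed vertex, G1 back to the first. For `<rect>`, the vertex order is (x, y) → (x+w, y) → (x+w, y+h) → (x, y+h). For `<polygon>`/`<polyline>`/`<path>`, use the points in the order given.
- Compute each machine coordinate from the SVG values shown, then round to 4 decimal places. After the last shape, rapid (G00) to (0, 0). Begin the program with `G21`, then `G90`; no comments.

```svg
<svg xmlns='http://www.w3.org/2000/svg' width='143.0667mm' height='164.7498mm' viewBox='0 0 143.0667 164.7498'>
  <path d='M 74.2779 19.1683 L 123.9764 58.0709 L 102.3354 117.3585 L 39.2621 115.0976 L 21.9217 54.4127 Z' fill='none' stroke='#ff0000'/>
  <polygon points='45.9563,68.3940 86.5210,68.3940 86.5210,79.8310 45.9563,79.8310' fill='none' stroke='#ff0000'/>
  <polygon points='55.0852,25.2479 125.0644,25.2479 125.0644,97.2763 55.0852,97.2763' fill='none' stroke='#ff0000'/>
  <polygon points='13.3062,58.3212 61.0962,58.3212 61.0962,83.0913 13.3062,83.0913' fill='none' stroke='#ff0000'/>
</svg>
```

viewBox `0 0 143.0667 164.7498` with mm width/height → 1 unit = 1 mm. Flip: y_m = 164.7498 − y_svg.

**Shape 1** — `<path>` regular polygon, stroke `#ff0000` → cut (S891, F1649). Machine vertices: (74.2779,145.5815) → (123.9764,106.6789) → (102.3354,47.3913) → (39.2621,49.6522) → (21.9217,110.3371) → (74.2779,145.5815). Closed: final G1 returns to the first vertex.

**Shape 2** — `<polygon>` rectangle, stroke `#ff0000` → cut (S891, F1649). Machine vertices: (45.9563,96.3558) → (86.5210,96.3558) → (86.5210,84.9188) → (45.9563,84.9188) → (45.9563,96.3558). Closed: final G1 returns to the first vertex.

**Shape 3** — `<polygon>` rectangle, stroke `#ff0000` → cut (S891, F1649). Machine vertices: (55.0852,139.5019) → (125.0644,139.5019) → (125.0644,67.4735) → (55.0852,67.4735) → (55.0852,139.5019). Closed: final G1 returns to the first vertex.

**Shape 4** — `<polygon>` rectangle, stroke `#ff0000` → cut (S891, F1649). Machine vertices: (13.3062,106.4286) → (61.0962,106.4286) → (61.0962,81.6585) → (13.3062,81.6585) → (13.3062,106.4286). Closed: final G1 returns to the first vertex.

G21
G90
G00 X74.2779 Y145.5815
M3 S891
G1 X123.9764 Y106.6789 F1649
G1 X102.3354 Y47.3913
G1 X39.2621 Y49.6522
G1 X21.9217 Y110.3371
G1 X74.2779 Y145.5815
G00 X45.9563 Y96.3558
M3 S891
G1 X86.5210 Y96.3558 F1649
G1 X86.5210 Y84.9188
G1 X45.9563 Y84.9188
G1 X45.9563 Y96.3558
G00 X55.0852 Y139.5019
M3 S891
G1 X125.0644 Y139.5019 F1649
G1 X125.0644 Y67.4735
G1 X55.0852 Y67.4735
G1 X55.0852 Y139.5019
G00 X13.3062 Y106.4286
M3 S891
G1 X61.0962 Y106.4286 F1649
G1 X61.0962 Y81.6585
G1 X13.3062 Y81.6585
G1 X13.3062 Y106.4286
M5
G00 X0.0000 Y0.0000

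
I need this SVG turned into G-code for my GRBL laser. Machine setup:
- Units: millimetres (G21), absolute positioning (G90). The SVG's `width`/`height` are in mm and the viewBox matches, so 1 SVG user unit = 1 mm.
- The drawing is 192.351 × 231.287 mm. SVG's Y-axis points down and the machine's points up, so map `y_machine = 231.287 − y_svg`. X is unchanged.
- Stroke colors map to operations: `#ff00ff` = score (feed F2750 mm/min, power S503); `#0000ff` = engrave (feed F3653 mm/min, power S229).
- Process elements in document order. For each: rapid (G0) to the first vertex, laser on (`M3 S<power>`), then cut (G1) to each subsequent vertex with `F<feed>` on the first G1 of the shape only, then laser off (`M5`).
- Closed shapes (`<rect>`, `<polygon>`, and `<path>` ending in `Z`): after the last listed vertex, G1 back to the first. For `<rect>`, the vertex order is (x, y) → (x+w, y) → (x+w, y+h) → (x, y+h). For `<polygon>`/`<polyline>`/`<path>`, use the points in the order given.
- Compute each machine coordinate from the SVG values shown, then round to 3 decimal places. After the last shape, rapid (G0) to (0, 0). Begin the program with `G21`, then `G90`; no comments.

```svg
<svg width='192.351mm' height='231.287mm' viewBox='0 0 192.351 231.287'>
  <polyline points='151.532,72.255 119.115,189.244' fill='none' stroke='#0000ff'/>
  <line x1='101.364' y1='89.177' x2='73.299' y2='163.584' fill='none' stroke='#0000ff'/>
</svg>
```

viewBox `0 0 192.351 231.287` with mm width/height → 1 unit = 1 mm. Flip: y_m = 231.287 − y_svg.

**Shape 1** — `<polyline>` line segment, stroke `#0000ff` → engrave (S229, F3653). Machine vertices: (151.532,159.032) → (119.115,42.043). Open path.

**Shape 2** — `<line>` line segment, stroke `#0000ff` → engrave (S229, F3653). Machine vertices: (101.364,142.110) → (73.299,67.703). Open path.

G21
G90
G0 X151.532 Y159.032
M3 S229
G1 X119.115 Y42.043 F3653
M5
G0 X101.364 Y142.110
M3 S229
G1 X73.299 Y67.703 F3653
M5
G0 X0.000 Y0.000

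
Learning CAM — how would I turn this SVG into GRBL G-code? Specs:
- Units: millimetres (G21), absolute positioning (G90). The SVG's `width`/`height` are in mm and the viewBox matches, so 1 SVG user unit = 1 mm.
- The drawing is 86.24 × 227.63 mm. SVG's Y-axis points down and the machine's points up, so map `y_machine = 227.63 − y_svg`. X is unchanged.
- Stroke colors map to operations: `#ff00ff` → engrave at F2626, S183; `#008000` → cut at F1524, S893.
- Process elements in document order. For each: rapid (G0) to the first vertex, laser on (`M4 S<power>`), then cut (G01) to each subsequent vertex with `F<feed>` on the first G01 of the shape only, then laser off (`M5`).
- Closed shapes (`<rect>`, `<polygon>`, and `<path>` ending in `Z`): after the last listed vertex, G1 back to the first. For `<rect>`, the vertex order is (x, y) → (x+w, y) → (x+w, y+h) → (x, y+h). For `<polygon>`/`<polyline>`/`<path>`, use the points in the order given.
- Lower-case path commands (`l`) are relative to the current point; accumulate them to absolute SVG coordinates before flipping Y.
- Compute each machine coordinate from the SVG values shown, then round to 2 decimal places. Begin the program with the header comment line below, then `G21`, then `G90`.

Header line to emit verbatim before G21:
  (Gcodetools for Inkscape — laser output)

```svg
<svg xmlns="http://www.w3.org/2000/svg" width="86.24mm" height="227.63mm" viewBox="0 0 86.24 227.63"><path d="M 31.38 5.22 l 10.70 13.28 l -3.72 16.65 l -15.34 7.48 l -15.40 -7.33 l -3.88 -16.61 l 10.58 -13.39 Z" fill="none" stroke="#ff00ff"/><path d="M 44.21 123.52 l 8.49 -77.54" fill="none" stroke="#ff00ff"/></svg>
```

Since the viewBox matches the mm dimensions, user units are millimetres directly. The only transform is the Y-flip y_m = 227.63 − y_svg.

Shape 1 is a regular polygon drawn with `<path>`. Its stroke #ff00ff means engrave at S183, F2626. After flipping Y the toolpath is (31.38,222.41) → (42.08,209.13) → (38.36,192.48) → (23.02,185.00) → (7.62,192.33) → (3.74,208.94) → (14.32,222.33) → (31.38,222.41), returning to the start.

Shape 2 is a line segment drawn with `<path>`. Its stroke #ff00ff means engrave at S183, F2626. After flipping Y the toolpath is (44.21,104.11) → (52.70,181.65).

(Gcodetools for Inkscape — laser output)
G21
G90
G0 X31.38 Y222.41
M4 S183
G01 X42.08 Y209.13 F2626
G01 X38.36 Y192.48
G01 X23.02 Y185.00
G01 X7.62 Y192.33
G01 X3.74 Y208.94
G01 X14.32 Y222.33
G01 X31.38 Y222.41
M5
G0 X44.21 Y104.11
M4 S183
G01 X52.70 Y181.65 F2626
M5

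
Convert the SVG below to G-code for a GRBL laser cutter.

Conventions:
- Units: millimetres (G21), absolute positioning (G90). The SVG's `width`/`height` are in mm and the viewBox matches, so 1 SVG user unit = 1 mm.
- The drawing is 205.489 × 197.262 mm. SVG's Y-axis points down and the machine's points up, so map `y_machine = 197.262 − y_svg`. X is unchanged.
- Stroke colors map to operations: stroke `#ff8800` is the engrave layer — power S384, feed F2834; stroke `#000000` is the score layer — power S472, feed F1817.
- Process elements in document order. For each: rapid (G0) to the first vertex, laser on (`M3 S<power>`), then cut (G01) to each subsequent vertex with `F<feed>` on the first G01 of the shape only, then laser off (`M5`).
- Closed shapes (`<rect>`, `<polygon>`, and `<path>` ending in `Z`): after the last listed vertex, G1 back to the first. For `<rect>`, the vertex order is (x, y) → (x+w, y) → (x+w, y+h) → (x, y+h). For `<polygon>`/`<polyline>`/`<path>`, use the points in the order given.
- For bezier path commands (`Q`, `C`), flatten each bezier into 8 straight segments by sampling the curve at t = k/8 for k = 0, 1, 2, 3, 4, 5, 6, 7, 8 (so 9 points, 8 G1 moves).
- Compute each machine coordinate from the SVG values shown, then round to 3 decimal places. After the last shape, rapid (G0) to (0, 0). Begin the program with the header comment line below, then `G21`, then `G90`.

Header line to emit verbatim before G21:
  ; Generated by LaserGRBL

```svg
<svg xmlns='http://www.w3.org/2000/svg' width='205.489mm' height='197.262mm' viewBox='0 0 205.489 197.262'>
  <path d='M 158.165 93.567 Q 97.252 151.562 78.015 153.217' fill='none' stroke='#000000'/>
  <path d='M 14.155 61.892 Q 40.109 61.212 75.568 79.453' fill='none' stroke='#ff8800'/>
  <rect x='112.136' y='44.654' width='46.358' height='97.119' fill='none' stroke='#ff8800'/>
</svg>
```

; Generated by LaserGRBL
G21
G90
G0 X158.165 Y103.695
M3 S472
G01 X143.588 Y90.077 F1817
G01 X130.313 Y78.219
G01 X118.341 Y68.122
G01 X107.671 Y59.785
G01 X98.303 Y53.209
G01 X90.238 Y48.394
G01 X83.475 Y45.339
G01 X78.015 Y44.045
M5
G0 X14.155 Y135.370
M3 S384
G01 X20.792 Y135.244 F2834
G01 X27.726 Y134.527
G01 X34.957 Y133.219
G01 X42.485 Y131.320
G01 X50.310 Y128.829
G01 X58.433 Y125.747
G01 X66.852 Y122.074
G01 X75.568 Y117.809
M5
G0 X112.136 Y152.608
M3 S384
G01 X158.494 Y152.608 F2834
G01 X158.494 Y55.489
G01 X112.136 Y55.489
G01 X112.136 Y152.608
M5
G0 X0.000 Y0.000

viewBox `0 0 205.489 197.262` with mm width/height → 1 unit = 1 mm. Flip: y_m = 197.262 − y_svg.

**Shape 1** — `<path>` quadratic bezier, stroke `#000000` → score (S472, F1817). Control points (SVG): P0=(158.165,93.567), P1=(97.252,151.562), P2=(78.015,153.217); sampled at t=k/8. Machine vertices: (158.165,103.695) → (143.588,90.077) → (130.313,78.219) → (118.341,68.122) → (107.671,59.785) → (98.303,53.209) → (90.238,48.394) → (83.475,45.339) → (78.015,44.045). Open path.

**Shape 2** — `<path>` quadratic bezier, stroke `#ff8800` → engrave (S384, F2834). Control points (SVG): P0=(14.155,61.892), P1=(40.109,61.212), P2=(75.568,79.453); sampled at t=k/8. Machine vertices: (14.155,135.370) → (20.792,135.244) → (27.726,134.527) → (34.957,133.219) → (42.485,131.320) → (50.310,128.829) → (58.433,125.747) → (66.852,122.074) → (75.568,117.809). Open path.

**Shape 3** — `<rect>` rectangle, stroke `#ff8800` → engrave (S384, F2834). Machine vertices: (112.136,152.608) → (158.494,152.608) → (158.494,55.489) → (112.136,55.489) → (112.136,152.608). Closed: final G1 returns to the first vertex.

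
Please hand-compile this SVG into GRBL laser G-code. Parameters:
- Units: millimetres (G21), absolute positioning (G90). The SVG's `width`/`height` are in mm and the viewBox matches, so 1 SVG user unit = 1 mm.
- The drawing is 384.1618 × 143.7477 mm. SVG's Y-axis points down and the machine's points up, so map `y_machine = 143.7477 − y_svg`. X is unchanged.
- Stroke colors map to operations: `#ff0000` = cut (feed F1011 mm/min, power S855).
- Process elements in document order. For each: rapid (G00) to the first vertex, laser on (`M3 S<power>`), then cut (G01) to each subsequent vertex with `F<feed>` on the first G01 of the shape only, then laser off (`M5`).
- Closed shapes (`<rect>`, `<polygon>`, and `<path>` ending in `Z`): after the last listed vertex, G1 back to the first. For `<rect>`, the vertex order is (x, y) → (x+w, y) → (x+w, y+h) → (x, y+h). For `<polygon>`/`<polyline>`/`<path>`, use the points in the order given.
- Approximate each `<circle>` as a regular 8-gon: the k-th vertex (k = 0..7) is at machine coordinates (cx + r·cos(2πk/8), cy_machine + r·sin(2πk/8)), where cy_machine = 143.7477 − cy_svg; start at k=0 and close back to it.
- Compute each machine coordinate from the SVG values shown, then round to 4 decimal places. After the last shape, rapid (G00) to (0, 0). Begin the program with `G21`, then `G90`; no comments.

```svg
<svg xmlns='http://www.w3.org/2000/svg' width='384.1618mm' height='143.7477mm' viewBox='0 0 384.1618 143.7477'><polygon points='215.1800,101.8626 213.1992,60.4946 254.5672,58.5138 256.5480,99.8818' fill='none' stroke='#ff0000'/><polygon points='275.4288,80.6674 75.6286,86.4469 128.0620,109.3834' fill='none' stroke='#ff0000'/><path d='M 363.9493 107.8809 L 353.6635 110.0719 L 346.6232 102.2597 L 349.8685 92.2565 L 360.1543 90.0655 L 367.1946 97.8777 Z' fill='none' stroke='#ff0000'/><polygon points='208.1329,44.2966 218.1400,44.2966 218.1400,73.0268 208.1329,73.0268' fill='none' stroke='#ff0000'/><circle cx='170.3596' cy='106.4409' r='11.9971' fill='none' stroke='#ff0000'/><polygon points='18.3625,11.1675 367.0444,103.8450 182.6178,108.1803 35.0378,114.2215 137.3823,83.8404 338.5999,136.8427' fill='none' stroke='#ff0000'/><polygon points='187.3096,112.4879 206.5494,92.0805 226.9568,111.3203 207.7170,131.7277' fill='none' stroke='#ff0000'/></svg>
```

G21
G90
G00 X215.1800 Y41.8851
M3 S855
G01 X213.1992 Y83.2531 F1011
G01 X254.5672 Y85.2339
G01 X256.5480 Y43.8659
G01 X215.1800 Y41.8851
M5
G00 X275.4288 Y63.0803
M3 S855
G01 X75.6286 Y57.3008 F1011
G01 X128.0620 Y34.3643
G01 X275.4288 Y63.0803
M5
G00 X363.9493 Y35.8668
M3 S855
G01 X353.6635 Y33.6758 F1011
G01 X346.6232 Y41.4880
G01 X349.8685 Y51.4912
G01 X360.1543 Y53.6822
G01 X367.1946 Y45.8700
G01 X363.9493 Y35.8668
M5
G00 X208.1329 Y99.4511
M3 S855
G01 X218.1400 Y99.4511 F1011
G01 X218.1400 Y70.7209
G01 X208.1329 Y70.7209
G01 X208.1329 Y99.4511
M5
G00 X182.3567 Y37.3068
M3 S855
G01 X178.8428 Y45.7900 F1011
G01 X170.3596 Y49.3039
G01 X161.8764 Y45.7900
G01 X158.3625 Y37.3068
G01 X161.8764 Y28.8236
G01 X170.3596 Y25.3097
G01 X178.8428 Y28.8236
G01 X182.3567 Y37.3068
M5
G00 X18.3625 Y132.5802
M3 S855
G01 X367.0444 Y39.9027 F1011
G01 X182.6178 Y35.5674
G01 X35.0378 Y29.5262
G01 X137.3823 Y59.9073
G01 X338.5999 Y6.9050
G01 X18.3625 Y132.5802
M5
G00 X187.3096 Y31.2598
M3 S855
G01 X206.5494 Y51.6672 F1011
G01 X226.9568 Y32.4274
G01 X207.7170 Y12.0200
G01 X187.3096 Y31.2598
M5
G00 X0.0000 Y0.0000

viewBox `0 0 384.1618 143.7477` with mm width/height → 1 unit = 1 mm. Flip: y_m = 143.7477 − y_svg.

**Shape 1** — `<polygon>` regular polygon, stroke `#ff0000` → cut (S855, F1011). Machine vertices: (215.1800,41.8851) → (213.1992,83.2531) → (254.5672,85.2339) → (256.5480,43.8659) → (215.1800,41.8851). Closed: final G1 returns to the first vertex.

**Shape 2** — `<polygon>` closed polygon, stroke `#ff0000` → cut (S855, F1011). Machine vertices: (275.4288,63.0803) → (75.6286,57.3008) → (128.0620,34.3643) → (275.4288,63.0803). Closed: final G1 returns to the first vertex.

**Shape 3** — `<path>` regular polygon, stroke `#ff0000` → cut (S855, F1011). Machine vertices: (363.9493,35.8668) → (353.6635,33.6758) → (346.6232,41.4880) → (349.8685,51.4912) → (360.1543,53.6822) → (367.1946,45.8700) → (363.9493,35.8668). Closed: final G1 returns to the first vertex.

**Shape 4** — `<polygon>` rectangle, stroke `#ff0000` → cut (S855, F1011). Machine vertices: (208.1329,99.4511) → (218.1400,99.4511) → (218.1400,70.7209) → (208.1329,70.7209) → (208.1329,99.4511). Closed: final G1 returns to the first vertex.

**Shape 5** — `<circle>` circle, stroke `#ff0000` → cut (S855, F1011). Machine vertices: (182.3567,37.3068) → (178.8428,45.7900) → (170.3596,49.3039) → (161.8764,45.7900) → (158.3625,37.3068) → (161.8764,28.8236) → (170.3596,25.3097) → (178.8428,28.8236) → (182.3567,37.3068). Closed: final G1 returns to the first vertex.

**Shape 6** — `<polygon>` closed polygon, stroke `#ff0000` → cut (S855, F1011). Machine vertices: (18.3625,132.5802) → (367.0444,39.9027) → (182.6178,35.5674) → (35.0378,29.5262) → (137.3823,59.9073) → (338.5999,6.9050) → (18.3625,132.5802). Closed: final G1 returns to the first vertex.

**Shape 7** — `<polygon>` regular polygon, stroke `#ff0000` → cut (S855, F1011). Machine vertices: (187.3096,31.2598) → (206.5494,51.6672) → (226.9568,32.4274) → (207.7170,12.0200) → (187.3096,31.2598). Closed: final G1 returns to the first vertex.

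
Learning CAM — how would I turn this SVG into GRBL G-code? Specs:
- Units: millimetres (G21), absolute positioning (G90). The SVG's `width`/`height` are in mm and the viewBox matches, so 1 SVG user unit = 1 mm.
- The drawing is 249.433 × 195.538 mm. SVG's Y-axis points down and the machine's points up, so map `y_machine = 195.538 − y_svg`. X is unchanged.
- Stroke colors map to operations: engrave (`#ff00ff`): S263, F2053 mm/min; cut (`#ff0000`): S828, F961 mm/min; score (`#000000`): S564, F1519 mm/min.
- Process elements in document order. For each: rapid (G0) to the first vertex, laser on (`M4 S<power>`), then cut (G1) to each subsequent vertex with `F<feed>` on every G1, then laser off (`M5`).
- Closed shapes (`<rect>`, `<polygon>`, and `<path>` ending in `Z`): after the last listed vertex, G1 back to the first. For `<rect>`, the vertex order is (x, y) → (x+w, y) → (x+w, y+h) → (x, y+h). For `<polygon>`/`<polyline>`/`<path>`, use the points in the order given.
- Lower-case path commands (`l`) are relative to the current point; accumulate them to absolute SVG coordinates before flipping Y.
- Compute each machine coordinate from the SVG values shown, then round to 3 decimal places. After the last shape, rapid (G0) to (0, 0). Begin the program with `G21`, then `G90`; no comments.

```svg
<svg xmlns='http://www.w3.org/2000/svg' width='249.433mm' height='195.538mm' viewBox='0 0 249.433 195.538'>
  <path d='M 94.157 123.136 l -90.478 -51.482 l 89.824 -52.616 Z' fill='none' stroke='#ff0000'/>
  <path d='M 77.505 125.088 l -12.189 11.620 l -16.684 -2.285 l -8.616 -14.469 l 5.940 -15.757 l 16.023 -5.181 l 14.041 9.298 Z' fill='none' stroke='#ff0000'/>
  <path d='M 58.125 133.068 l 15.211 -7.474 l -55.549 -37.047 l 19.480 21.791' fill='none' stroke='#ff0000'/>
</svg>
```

G21
G90
G0 X94.157 Y72.402
M4 S828
G1 X3.679 Y123.884 F961
G1 X93.503 Y176.500 F961
G1 X94.157 Y72.402 F961
M5
G0 X77.505 Y70.450
M4 S828
G1 X65.316 Y58.830 F961
G1 X48.632 Y61.115 F961
G1 X40.016 Y75.584 F961
G1 X45.956 Y91.341 F961
G1 X61.979 Y96.522 F961
G1 X76.020 Y87.224 F961
G1 X77.505 Y70.450 F961
M5
G0 X58.125 Y62.470
M4 S828
G1 X73.336 Y69.944 F961
G1 X17.787 Y106.991 F961
G1 X37.267 Y85.200 F961
M5
G0 X0.000 Y0.000

Since the viewBox matches the mm dimensions, user units are millimetres directly. The only transform is the Y-flip y_m = 195.538 − y_svg.

Shape 1 is a regular polygon drawn with `<path>`. Its stroke #ff0000 means cut at S828, F961. After flipping Y the toolpath is (94.157,72.402) → (3.679,123.884) → (93.503,176.500) → (94.157,72.402), returning to the start.

Shape 2 is a regular polygon drawn with `<path>`. Its stroke #ff0000 means cut at S828, F961. After flipping Y the toolpath is (77.505,70.450) → (65.316,58.830) → (48.632,61.115) → (40.016,75.584) → (45.956,91.341) → (61.979,96.522) → (76.020,87.224) → (77.505,70.450), returning to the start.

Shape 3 is a open polyline drawn with `<path>`. Its stroke #ff0000 means cut at S828, F961. After flipping Y the toolpath is (58.125,62.470) → (73.336,69.944) → (17.787,106.991) → (37.267,85.200).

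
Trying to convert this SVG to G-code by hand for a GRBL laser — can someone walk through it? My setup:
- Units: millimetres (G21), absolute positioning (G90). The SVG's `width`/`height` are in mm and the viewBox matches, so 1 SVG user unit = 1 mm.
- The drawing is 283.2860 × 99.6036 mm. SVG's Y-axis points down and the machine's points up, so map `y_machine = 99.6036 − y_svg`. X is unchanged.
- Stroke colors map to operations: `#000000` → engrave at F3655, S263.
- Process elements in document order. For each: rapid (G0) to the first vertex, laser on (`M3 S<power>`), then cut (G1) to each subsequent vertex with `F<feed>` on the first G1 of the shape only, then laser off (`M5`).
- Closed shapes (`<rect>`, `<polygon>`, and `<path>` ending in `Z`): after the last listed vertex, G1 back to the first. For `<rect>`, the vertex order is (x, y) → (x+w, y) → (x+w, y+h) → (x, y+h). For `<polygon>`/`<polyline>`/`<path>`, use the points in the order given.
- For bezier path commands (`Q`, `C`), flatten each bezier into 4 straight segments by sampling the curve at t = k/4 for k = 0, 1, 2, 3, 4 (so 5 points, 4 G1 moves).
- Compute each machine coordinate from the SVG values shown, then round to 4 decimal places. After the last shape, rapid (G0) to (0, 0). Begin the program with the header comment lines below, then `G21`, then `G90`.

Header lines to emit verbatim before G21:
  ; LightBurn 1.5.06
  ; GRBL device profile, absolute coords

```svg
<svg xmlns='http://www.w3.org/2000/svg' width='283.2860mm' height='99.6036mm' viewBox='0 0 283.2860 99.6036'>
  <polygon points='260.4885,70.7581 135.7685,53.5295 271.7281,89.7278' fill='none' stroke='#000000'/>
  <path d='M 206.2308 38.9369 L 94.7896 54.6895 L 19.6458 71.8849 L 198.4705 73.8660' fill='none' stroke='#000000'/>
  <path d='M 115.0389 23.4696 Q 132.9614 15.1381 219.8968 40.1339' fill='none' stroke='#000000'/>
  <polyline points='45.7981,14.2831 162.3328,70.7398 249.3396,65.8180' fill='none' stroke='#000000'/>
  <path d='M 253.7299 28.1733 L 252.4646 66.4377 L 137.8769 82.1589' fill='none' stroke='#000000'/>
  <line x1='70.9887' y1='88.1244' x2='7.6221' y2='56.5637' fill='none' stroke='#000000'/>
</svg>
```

1 u = 1 mm; y_m = 99.6036 − y.

[1] `<polygon>` closed polygon, #000000→engrave S263 F3655: (260.4885,28.8455) → (135.7685,46.0741) → (271.7281,9.8758) → (260.4885,28.8455) (closed)

[2] `<path>` open polyline, #000000→engrave S263 F3655: (206.2308,60.6667) → (94.7896,44.9141) → (19.6458,27.7187) → (198.4705,25.7376)

[3] `<path>` quadratic bezier, #000000→engrave S263 F3655: (115.0389,76.1340) → (128.3135,78.2168) → (150.2146,76.1337) → (180.7424,69.8846) → (219.8968,59.4697)

[4] `<polyline>` open polyline, #000000→engrave S263 F3655: (45.7981,85.3205) → (162.3328,28.8638) → (249.3396,33.7856)

[5] `<path>` open polyline, #000000→engrave S263 F3655: (253.7299,71.4303) → (252.4646,33.1659) → (137.8769,17.4447)

[6] `<line>` line segment, #000000→engrave S263 F3655: (70.9887,11.4792) → (7.6221,43.0399)

; LightBurn 1.5.06
; GRBL device profile, absolute coords
G21
G90
G0 X260.4885 Y28.8455
M3 S263
G1 X135.7685 Y46.0741 F3655
G1 X271.7281 Y9.8758
G1 X260.4885 Y28.8455
M5
G0 X206.2308 Y60.6667
M3 S263
G1 X94.7896 Y44.9141 F3655
G1 X19.6458 Y27.7187
G1 X198.4705 Y25.7376
M5
G0 X115.0389 Y76.1340
M3 S263
G1 X128.3135 Y78.2168 F3655
G1 X150.2146 Y76.1337
G1 X180.7424 Y69.8846
G1 X219.8968 Y59.4697
M5
G0 X45.7981 Y85.3205
M3 S263
G1 X162.3328 Y28.8638 F3655
G1 X249.3396 Y33.7856
M5
G0 X253.7299 Y71.4303
M3 S263
G1 X252.4646 Y33.1659 F3655
G1 X137.8769 Y17.4447
M5
G0 X70.9887 Y11.4792
M3 S263
G1 X7.6221 Y43.0399 F3655
M5
G0 X0.0000 Y0.0000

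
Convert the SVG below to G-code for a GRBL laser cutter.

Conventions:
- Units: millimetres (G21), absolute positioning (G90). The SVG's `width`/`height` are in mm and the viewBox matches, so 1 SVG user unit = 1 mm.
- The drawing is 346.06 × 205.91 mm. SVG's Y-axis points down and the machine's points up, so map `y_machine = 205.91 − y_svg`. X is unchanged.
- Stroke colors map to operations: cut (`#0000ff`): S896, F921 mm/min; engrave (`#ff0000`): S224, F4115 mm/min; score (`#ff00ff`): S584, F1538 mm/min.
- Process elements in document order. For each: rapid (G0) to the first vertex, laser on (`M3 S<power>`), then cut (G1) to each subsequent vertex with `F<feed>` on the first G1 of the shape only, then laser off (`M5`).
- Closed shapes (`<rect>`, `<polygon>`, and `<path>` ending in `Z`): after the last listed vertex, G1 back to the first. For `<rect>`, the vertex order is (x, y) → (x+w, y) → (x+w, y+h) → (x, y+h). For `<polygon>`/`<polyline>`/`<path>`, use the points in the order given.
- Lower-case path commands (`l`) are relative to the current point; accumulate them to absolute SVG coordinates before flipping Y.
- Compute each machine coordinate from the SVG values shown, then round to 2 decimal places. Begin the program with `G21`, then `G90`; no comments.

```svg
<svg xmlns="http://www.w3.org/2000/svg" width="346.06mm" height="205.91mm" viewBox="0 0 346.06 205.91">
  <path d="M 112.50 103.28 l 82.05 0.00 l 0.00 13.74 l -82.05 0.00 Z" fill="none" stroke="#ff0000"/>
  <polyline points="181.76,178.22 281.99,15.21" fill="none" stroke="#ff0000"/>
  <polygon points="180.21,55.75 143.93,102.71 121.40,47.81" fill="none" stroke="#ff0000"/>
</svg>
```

1 u = 1 mm; y_m = 205.91 − y.

[1] `<path>` rectangle, #ff0000→engrave S224 F4115: (112.50,102.63) → (194.55,102.63) → (194.55,88.89) → (112.50,88.89) → (112.50,102.63) (closed)

[2] `<polyline>` line segment, #ff0000→engrave S224 F4115: (181.76,27.69) → (281.99,190.70)

[3] `<polygon>` regular polygon, #ff0000→engrave S224 F4115: (180.21,150.16) → (143.93,103.20) → (121.40,158.10) → (180.21,150.16) (closed)

G21
G90
G0 X112.50 Y102.63
M3 S224
G1 X194.55 Y102.63 F4115
G1 X194.55 Y88.89
G1 X112.50 Y88.89
G1 X112.50 Y102.63
M5
G0 X181.76 Y27.69
M3 S224
G1 X281.99 Y190.70 F4115
M5
G0 X180.21 Y150.16
M3 S224
G1 X143.93 Y103.20 F4115
G1 X121.40 Y158.10
G1 X180.21 Y150.16
M5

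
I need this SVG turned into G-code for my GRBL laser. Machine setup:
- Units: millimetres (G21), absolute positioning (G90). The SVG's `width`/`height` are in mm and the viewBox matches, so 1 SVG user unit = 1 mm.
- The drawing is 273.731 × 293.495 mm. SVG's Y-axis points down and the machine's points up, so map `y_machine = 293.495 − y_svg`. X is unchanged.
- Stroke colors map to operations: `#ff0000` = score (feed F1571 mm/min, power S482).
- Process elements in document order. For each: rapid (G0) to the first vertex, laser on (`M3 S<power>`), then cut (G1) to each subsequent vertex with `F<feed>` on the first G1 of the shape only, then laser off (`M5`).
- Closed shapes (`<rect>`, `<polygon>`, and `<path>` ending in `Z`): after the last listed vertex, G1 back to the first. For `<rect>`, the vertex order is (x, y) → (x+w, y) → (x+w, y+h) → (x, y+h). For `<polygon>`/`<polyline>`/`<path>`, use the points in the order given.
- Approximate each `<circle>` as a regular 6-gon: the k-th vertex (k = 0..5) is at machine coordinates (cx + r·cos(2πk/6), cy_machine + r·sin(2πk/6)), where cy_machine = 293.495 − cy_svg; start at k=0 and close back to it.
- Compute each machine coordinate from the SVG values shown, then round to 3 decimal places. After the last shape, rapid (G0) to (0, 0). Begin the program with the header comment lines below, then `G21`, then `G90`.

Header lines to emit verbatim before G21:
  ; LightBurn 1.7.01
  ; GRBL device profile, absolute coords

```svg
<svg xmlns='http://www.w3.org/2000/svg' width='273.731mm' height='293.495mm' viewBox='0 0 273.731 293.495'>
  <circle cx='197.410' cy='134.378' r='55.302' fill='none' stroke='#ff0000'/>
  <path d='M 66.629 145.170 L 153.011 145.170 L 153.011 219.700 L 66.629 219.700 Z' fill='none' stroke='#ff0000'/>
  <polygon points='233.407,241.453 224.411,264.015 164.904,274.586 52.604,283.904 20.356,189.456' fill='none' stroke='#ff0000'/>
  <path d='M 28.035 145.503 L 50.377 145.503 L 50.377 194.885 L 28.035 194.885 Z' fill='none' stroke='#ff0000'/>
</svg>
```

; LightBurn 1.7.01
; GRBL device profile, absolute coords
G21
G90
G0 X252.712 Y159.117
M3 S482
G1 X225.061 Y207.010 F1571
G1 X169.759 Y207.010
G1 X142.108 Y159.117
G1 X169.759 Y111.224
G1 X225.061 Y111.224
G1 X252.712 Y159.117
M5
G0 X66.629 Y148.325
M3 S482
G1 X153.011 Y148.325 F1571
G1 X153.011 Y73.795
G1 X66.629 Y73.795
G1 X66.629 Y148.325
M5
G0 X233.407 Y52.042
M3 S482
G1 X224.411 Y29.480 F1571
G1 X164.904 Y18.909
G1 X52.604 Y9.591
G1 X20.356 Y104.039
G1 X233.407 Y52.042
M5
G0 X28.035 Y147.992
M3 S482
G1 X50.377 Y147.992 F1571
G1 X50.377 Y98.610
G1 X28.035 Y98.610
G1 X28.035 Y147.992
M5
G0 X0.000 Y0.000

Since the viewBox matches the mm dimensions, user units are millimetres directly. The only transform is the Y-flip y_m = 293.495 − y_svg.

Shape 1 is a circle drawn with `<circle>`. Its stroke #ff0000 means score at S482, F1571. After flipping Y the toolpath is (252.712,159.117) → (225.061,207.010) → (169.759,207.010) → (142.108,159.117) → (169.759,111.224) → (225.061,111.224) → (252.712,159.117), returning to the start.

Shape 2 is a rectangle drawn with `<path>`. Its stroke #ff0000 means score at S482, F1571. After flipping Y the toolpath is (66.629,148.325) → (153.011,148.325) → (153.011,73.795) → (66.629,73.795) → (66.629,148.325), returning to the start.

Shape 3 is a closed polygon drawn with `<polygon>`. Its stroke #ff0000 means score at S482, F1571. After flipping Y the toolpath is (233.407,52.042) → (224.411,29.480) → (164.904,18.909) → (52.604,9.591) → (20.356,104.039) → (233.407,52.042), returning to the start.

Shape 4 is a rectangle drawn with `<path>`. Its stroke #ff0000 means score at S482, F1571. After flipping Y the toolpath is (28.035,147.992) → (50.377,147.992) → (50.377,98.610) → (28.035,98.610) → (28.035,147.992), returning to the start.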